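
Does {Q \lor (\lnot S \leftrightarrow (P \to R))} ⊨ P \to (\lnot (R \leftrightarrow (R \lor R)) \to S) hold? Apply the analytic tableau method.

Initial set: {T (Q \lor (\lnot S \leftrightarrow (P \to R))); F (P \to (\lnot (R \leftrightarrow (R \lor R)) \to S))}.
F (P \to (\lnot (R \leftrightarrow (R \lor R)) \to S)): α-rule — add T P, F (\lnot (R \leftrightarrow (R \lor R)) \to S).
F (\lnot (R \leftrightarrow (R \lor R)) \to S): α-rule — add T \lnot (R \leftrightarrow (R \lor R)), F S.
T (Q \lor (\lnot S \leftrightarrow (P \to R))): β-rule — branch into T Q  //  T (\lnot S \leftrightarrow (P \to R)).
  branch 1 (add T Q):
    T \lnot (R \leftrightarrow (R \lor R)): β-rule — branch into T R, F (R \lor R)  //  F R, T (R \lor R).
      branch 1.1 (add T R, F (R \lor R)):
        F (R \lor R): α-rule — add F R, F R.
        × closes — contains both R and \lnot R.
      branch 1.2 (add F R, T (R \lor R)):
        T (R \lor R): β-rule — branch into T R  //  T R.
          branch 1.2.1 (add T R):
            × closes — contains both R and \lnot R.
          branch 1.2.2 (add T R):
            × closes — contains both R and \lnot R.
  branch 2 (add T (\lnot S \leftrightarrow (P \to R))):
    T \lnot (R \leftrightarrow (R \lor R)): β-rule — branch into T R, F (R \lor R)  //  F R, T (R \lor R).
      branch 2.1 (add T R, F (R \lor R)):
        F (R \lor R): α-rule — add F R, F R.
        × closes — contains both R and \lnot R.
      branch 2.2 (add F R, T (R \lor R)):
        T (\lnot S \leftrightarrow (P \to R)): β-rule — branch into T \lnot S, T (P \to R)  //  F \lnot S, F (P \to R).
          branch 2.2.1 (add T \lnot S, T (P \to R)):
            T (R \lor R): β-rule — branch into T R  //  T R.
              branch 2.2.1.1 (add T R):
                × closes — contains both R and \lnot R.
              branch 2.2.1.2 (add T R):
                × closes — contains both R and \lnot R.
          branch 2.2.2 (add F \lnot S, F (P \to R)):
            × closes — contains both S and \lnot S.
All 7 branches close.
Every branch closed, so the premises entail the conclusion.

Yes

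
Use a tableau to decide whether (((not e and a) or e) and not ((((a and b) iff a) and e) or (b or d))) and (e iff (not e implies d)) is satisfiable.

Satisfiable

Initial set: {((((not e and a) or e) and not ((((a and b) iff a) and e) or (b or d))) and (e iff (not e implies d)))}.
((((not e and a) or e) and not ((((a and b) iff a) and e) or (b or d))) and (e iff (not e implies d))): α-rule — add (((not e and a) or e) and not ((((a and b) iff a) and e) or (b or d))), (e iff (not e implies d)).
(((not e and a) or e) and not ((((a and b) iff a) and e) or (b or d))): α-rule — add ((not e and a) or e), not ((((a and b) iff a) and e) or (b or d)).
not ((((a and b) iff a) and e) or (b or d)): α-rule — add not (((a and b) iff a) and e), not (b or d).
not (b or d): α-rule — add not b, not d.
(e iff (not e implies d)): β-rule — branch into e, (not e implies d)  //  not e, not (not e implies d).
  branch 1 (add e, (not e implies d)):
    ((not e and a) or e): β-rule — branch into (not e and a)  //  e.
      branch 1.1 (add (not e and a)):
        (not e and a): α-rule — add not e, a.
        × closes — contains both e and not e.
      branch 1.2 (add e):
        not (((a and b) iff a) and e): β-rule — branch into not ((a and b) iff a)  //  not e.
          branch 1.2.1 (add not ((a and b) iff a)):
            (not e implies d): β-rule — branch into not not e  //  d.
              branch 1.2.1.1 (add not not e):
                not ((a and b) iff a): β-rule — branch into (a and b), not a  //  not (a and b), a.
                  branch 1.2.1.1.1 (add (a and b), not a):
                    (a and b): α-rule — add a, b.
                    × closes — contains both a and not a.
                  branch 1.2.1.1.2 (add not (a and b), a):
                    not (a and b): β-rule — branch into not a  //  not b.
                      branch 1.2.1.1.2.1 (add not a):
                        × closes — contains both a and not a.
                      branch 1.2.1.1.2.2 (add not b):
                        ○ open, literals {a=1, b=0, d=0, e=1}.
              branch 1.2.1.2 (add d):
                × closes — contains both d and not d.
          branch 1.2.2 (add not e):
            × closes — contains both e and not e.
  branch 2 (add not e, not (not e implies d)):
    not (not e implies d): α-rule — add not e, not d.
    ((not e and a) or e): β-rule — branch into (not e and a)  //  e.
      branch 2.1 (add (not e and a)):
        (not e and a): α-rule — add not e, a.
        not (((a and b) iff a) and e): β-rule — branch into not ((a and b) iff a)  //  not e.
          branch 2.1.1 (add not ((a and b) iff a)):
            not ((a and b) iff a): β-rule — branch into (a and b), not a  //  not (a and b), a.
              branch 2.1.1.1 (add (a and b), not a):
                × closes — contains both a and not a.
              branch 2.1.1.2 (add not (a and b), a):
                not (a and b): β-rule — branch into not a  //  not b.
                  branch 2.1.1.2.1 (add not a):
                    × closes — contains both a and not a.
                  branch 2.1.1.2.2 (add not b):
                    ○ open, literals {a=1, b=0, d=0, e=0}.
          branch 2.1.2 (add not e):
            ○ open, literals {a=1, b=0, d=0, e=0}.
      branch 2.2 (add e):
        × closes — contains both e and not e.
8 branches closed, 3 open.
An open branch gives a satisfying assignment: a=1, b=0, d=0, e=1.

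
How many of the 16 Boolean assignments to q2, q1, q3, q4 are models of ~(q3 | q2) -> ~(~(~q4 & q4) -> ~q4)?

14

Initial set: {(~(q3 | q2) -> ~(~(~q4 & q4) -> ~q4))}.
(~(q3 | q2) -> ~(~(~q4 & q4) -> ~q4)): β-rule — branch into ~~(q3 | q2)  //  ~(~(~q4 & q4) -> ~q4).
  branch 1 (add ~~(q3 | q2)):
    ~~(q3 | q2): β-rule — branch into q3  //  q2.
      branch 1.1 (add q3):
        ○ open, literals {q3=1}.
      branch 1.2 (add q2):
        ○ open, literals {q2=1}.
  branch 2 (add ~(~(~q4 & q4) -> ~q4)):
    ~(~(~q4 & q4) -> ~q4): α-rule — add ~(~q4 & q4), ~~q4.
    ~(~q4 & q4): β-rule — branch into ~~q4  //  ~q4.
      branch 2.1 (add ~~q4):
        ○ open, literals {q4=1}.
      branch 2.2 (add ~q4):
        × closes — contains both q4 and ~q4.
1 branch closed, 3 open.
Each open branch fixes some atoms; the unmentioned ones are free. Counting distinct full assignments: branch {q3=1} (q2, q1, q4) contributes 8 new; branch {q2=1} (q1, q3, q4) contributes 4 new; branch {q4=1} (q2, q1, q3) contributes 2 new. Total: 14.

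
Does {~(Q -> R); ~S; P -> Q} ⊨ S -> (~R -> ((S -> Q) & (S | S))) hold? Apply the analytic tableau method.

Initial set: {~(Q -> R); ~S; (P -> Q); ~(S -> (~R -> ((S -> Q) & (S | S))))}.
~(Q -> R): α-rule — add Q, ~R.
~(S -> (~R -> ((S -> Q) & (S | S)))): α-rule — add S, ~(~R -> ((S -> Q) & (S | S))).
× closes — contains both S and ~S.
All 1 branch closes.
Every branch closed, so the premises entail the conclusion.

Yes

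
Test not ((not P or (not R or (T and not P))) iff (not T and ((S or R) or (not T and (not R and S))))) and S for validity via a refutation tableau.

Assume the negation and expand:
Initial set: {F (not ((not P or (not R or (T and not P))) iff (not T and ((S or R) or (not T and (not R and S))))) and S)}.
F (not ((not P or (not R or (T and not P))) iff (not T and ((S or R) or (not T and (not R and S))))) and S): β-rule — branch into F not ((not P or (not R or (T and not P))) iff (not T and ((S or R) or (not T and (not R and S)))))  //  F S.
  branch 1 (add F not ((not P or (not R or (T and not P))) iff (not T and ((S or R) or (not T and (not R and S)))))):
    F not ((not P or (not R or (T and not P))) iff (not T and ((S or R) or (not T and (not R and S))))): β-rule — branch into T (not P or (not R or (T and not P))), T (not T and ((S or R) or (not T and (not R and S))))  //  F (not P or (not R or (T and not P))), F (not T and ((S or R) or (not T and (not R and S)))).
      branch 1.1 (add T (not P or (not R or (T and not P))), T (not T and ((S or R) or (not T and (not R and S))))):
        T (not T and ((S or R) or (not T and (not R and S)))): α-rule — add T not T, T ((S or R) or (not T and (not R and S))).
        T (not P or (not R or (T and not P))): β-rule — branch into T not P  //  T (not R or (T and not P)).
          branch 1.1.1 (add T not P):
            T ((S or R) or (not T and (not R and S))): β-rule — branch into T (S or R)  //  T (not T and (not R and S)).
              branch 1.1.1.1 (add T (S or R)):
                T (S or R): β-rule — branch into T S  //  T R.
                  branch 1.1.1.1.1 (add T S):
                    ○ open, literals {P=0, S=1, T=0}.
                  branch 1.1.1.1.2 (add T R):
                    ○ open, literals {P=0, R=1, T=0}.
              branch 1.1.1.2 (add T (not T and (not R and S))):
                T (not T and (not R and S)): α-rule — add T not T, T (not R and S).
                T (not R and S): α-rule — add T not R, T S.
                ○ open, literals {P=0, R=0, S=1, T=0}.
          branch 1.1.2 (add T (not R or (T and not P))):
            T ((S or R) or (not T and (not R and S))): β-rule — branch into T (S or R)  //  T (not T and (not R and S)).
              branch 1.1.2.1 (add T (S or R)):
                T (not R or (T and not P)): β-rule — branch into T not R  //  T (T and not P).
                  branch 1.1.2.1.1 (add T not R):
                    T (S or R): β-rule — branch into T S  //  T R.
                      branch 1.1.2.1.1.1 (add T S):
                        ○ open, literals {R=0, S=1, T=0}.
                      branch 1.1.2.1.1.2 (add T R):
                        × closes — contains both R and not R.
                  branch 1.1.2.1.2 (add T (T and not P)):
                    T (T and not P): α-rule — add T T, T not P.
                    × closes — contains both T and not T.
              branch 1.1.2.2 (add T (not T and (not R and S))):
                T (not T and (not R and S)): α-rule — add T not T, T (not R and S).
                T (not R and S): α-rule — add T not R, T S.
                T (not R or (T and not P)): β-rule — branch into T not R  //  T (T and not P).
                  branch 1.1.2.2.1 (add T not R):
                    ○ open, literals {R=0, S=1, T=0}.
                  branch 1.1.2.2.2 (add T (T and not P)):
                    T (T and not P): α-rule — add T T, T not P.
                    × closes — contains both T and not T.
      branch 1.2 (add F (not P or (not R or (T and not P))), F (not T and ((S or R) or (not T and (not R and S))))):
        F (not P or (not R or (T and not P))): α-rule — add F not P, F (not R or (T and not P)).
        F (not R or (T and not P)): α-rule — add F not R, F (T and not P).
        F (not T and ((S or R) or (not T and (not R and S)))): β-rule — branch into F not T  //  F ((S or R) or (not T and (not R and S))).
          branch 1.2.1 (add F not T):
            F (T and not P): β-rule — branch into F T  //  F not P.
              branch 1.2.1.1 (add F T):
                × closes — contains both T and not T.
              branch 1.2.1.2 (add F not P):
                ○ open, literals {P=1, R=1, T=1}.
          branch 1.2.2 (add F ((S or R) or (not T and (not R and S)))):
            F ((S or R) or (not T and (not R and S))): α-rule — add F (S or R), F (not T and (not R and S)).
            F (S or R): α-rule — add F S, F R.
            × closes — contains both R and not R.
  branch 2 (add F S):
    ○ open, literals {S=0}.
5 branches closed, 7 open.
An open branch gives a countermodel: P=0, S=1, T=0 (unmentioned atoms arbitrary); under it the original formula is false.

Not valid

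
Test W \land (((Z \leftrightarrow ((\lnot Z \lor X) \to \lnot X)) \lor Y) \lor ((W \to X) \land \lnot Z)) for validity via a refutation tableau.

Not valid

Assume the negation and expand:
Initial set: {\lnot (W \land (((Z \leftrightarrow ((\lnot Z \lor X) \to \lnot X)) \lor Y) \lor ((W \to X) \land \lnot Z)))}.
\lnot (W \land (((Z \leftrightarrow ((\lnot Z \lor X) \to \lnot X)) \lor Y) \lor ((W \to X) \land \lnot Z))): β-rule — branch into \lnot W  //  \lnot (((Z \leftrightarrow ((\lnot Z \lor X) \to \lnot X)) \lor Y) \lor ((W \to X) \land \lnot Z)).
  branch 1 (add \lnot W):
    ○ open, literals {W=false}.
  branch 2 (add \lnot (((Z \leftrightarrow ((\lnot Z \lor X) \to \lnot X)) \lor Y) \lor ((W \to X) \land \lnot Z))):
    \lnot (((Z \leftrightarrow ((\lnot Z \lor X) \to \lnot X)) \lor Y) \lor ((W \to X) \land \lnot Z)): α-rule — add \lnot ((Z \leftrightarrow ((\lnot Z \lor X) \to \lnot X)) \lor Y), \lnot ((W \to X) \land \lnot Z).
    \lnot ((Z \leftrightarrow ((\lnot Z \lor X) \to \lnot X)) \lor Y): α-rule — add \lnot (Z \leftrightarrow ((\lnot Z \lor X) \to \lnot X)), \lnot Y.
    \lnot ((W \to X) \land \lnot Z): β-rule — branch into \lnot (W \to X)  //  \lnot \lnot Z.
      branch 2.1 (add \lnot (W \to X)):
        \lnot (W \to X): α-rule — add W, \lnot X.
        \lnot (Z \leftrightarrow ((\lnot Z \lor X) \to \lnot X)): β-rule — branch into Z, \lnot ((\lnot Z \lor X) \to \lnot X)  //  \lnot Z, ((\lnot Z \lor X) \to \lnot X).
          branch 2.1.1 (add Z, \lnot ((\lnot Z \lor X) \to \lnot X)):
            \lnot ((\lnot Z \lor X) \to \lnot X): α-rule — add (\lnot Z \lor X), \lnot \lnot X.
            × closes — contains both X and \lnot X.
          branch 2.1.2 (add \lnot Z, ((\lnot Z \lor X) \to \lnot X)):
            ((\lnot Z \lor X) \to \lnot X): β-rule — branch into \lnot (\lnot Z \lor X)  //  \lnot X.
              branch 2.1.2.1 (add \lnot (\lnot Z \lor X)):
                \lnot (\lnot Z \lor X): α-rule — add \lnot \lnot Z, \lnot X.
                × closes — contains both Z and \lnot Z.
              branch 2.1.2.2 (add \lnot X):
                ○ open, literals {W=true, X=false, Y=false, Z=false}.
      branch 2.2 (add \lnot \lnot Z):
        \lnot (Z \leftrightarrow ((\lnot Z \lor X) \to \lnot X)): β-rule — branch into Z, \lnot ((\lnot Z \lor X) \to \lnot X)  //  \lnot Z, ((\lnot Z \lor X) \to \lnot X).
          branch 2.2.1 (add Z, \lnot ((\lnot Z \lor X) \to \lnot X)):
            \lnot ((\lnot Z \lor X) \to \lnot X): α-rule — add (\lnot Z \lor X), \lnot \lnot X.
            (\lnot Z \lor X): β-rule — branch into \lnot Z  //  X.
              branch 2.2.1.1 (add \lnot Z):
                × closes — contains both Z and \lnot Z.
              branch 2.2.1.2 (add X):
                ○ open, literals {X=true, Y=false, Z=true}.
          branch 2.2.2 (add \lnot Z, ((\lnot Z \lor X) \to \lnot X)):
            × closes — contains both Z and \lnot Z.
4 branches closed, 3 open.
An open branch gives a countermodel: W=false (unmentioned atoms arbitrary); under it the original formula is false.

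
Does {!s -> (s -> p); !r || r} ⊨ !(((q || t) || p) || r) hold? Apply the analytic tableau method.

No

Initial set: {T (!s -> (s -> p)); T (!r || r); F !(((q || t) || p) || r)}.
T (!s -> (s -> p)): β-rule — branch into F !s  //  T (s -> p).
  branch 1 (add F !s):
    T (!r || r): β-rule — branch into T !r  //  T r.
      branch 1.1 (add T !r):
        F !(((q || t) || p) || r): β-rule — branch into T ((q || t) || p)  //  T r.
          branch 1.1.1 (add T ((q || t) || p)):
            T ((q || t) || p): β-rule — branch into T (q || t)  //  T p.
              branch 1.1.1.1 (add T (q || t)):
                T (q || t): β-rule — branch into T q  //  T t.
                  branch 1.1.1.1.1 (add T q):
                    ○ open, literals {q=1, r=0, s=1}.
                  branch 1.1.1.1.2 (add T t):
                    ○ open, literals {r=0, s=1, t=1}.
              branch 1.1.1.2 (add T p):
                ○ open, literals {p=1, r=0, s=1}.
          branch 1.1.2 (add T r):
            × closes — contains both r and !r.
      branch 1.2 (add T r):
        F !(((q || t) || p) || r): β-rule — branch into T ((q || t) || p)  //  T r.
          branch 1.2.1 (add T ((q || t) || p)):
            T ((q || t) || p): β-rule — branch into T (q || t)  //  T p.
              branch 1.2.1.1 (add T (q || t)):
                T (q || t): β-rule — branch into T q  //  T t.
                  branch 1.2.1.1.1 (add T q):
                    ○ open, literals {q=1, r=1, s=1}.
                  branch 1.2.1.1.2 (add T t):
                    ○ open, literals {r=1, s=1, t=1}.
              branch 1.2.1.2 (add T p):
                ○ open, literals {p=1, r=1, s=1}.
          branch 1.2.2 (add T r):
            ○ open, literals {r=1, s=1}.
  branch 2 (add T (s -> p)):
    T (!r || r): β-rule — branch into T !r  //  T r.
      branch 2.1 (add T !r):
        F !(((q || t) || p) || r): β-rule — branch into T ((q || t) || p)  //  T r.
          branch 2.1.1 (add T ((q || t) || p)):
            T (s -> p): β-rule — branch into F s  //  T p.
              branch 2.1.1.1 (add F s):
                T ((q || t) || p): β-rule — branch into T (q || t)  //  T p.
                  branch 2.1.1.1.1 (add T (q || t)):
                    T (q || t): β-rule — branch into T q  //  T t.
                      branch 2.1.1.1.1.1 (add T q):
                        ○ open, literals {q=1, r=0, s=0}.
                      branch 2.1.1.1.1.2 (add T t):
                        ○ open, literals {r=0, s=0, t=1}.
                  branch 2.1.1.1.2 (add T p):
                    ○ open, literals {p=1, r=0, s=0}.
              branch 2.1.1.2 (add T p):
                T ((q || t) || p): β-rule — branch into T (q || t)  //  T p.
                  branch 2.1.1.2.1 (add T (q || t)):
                    T (q || t): β-rule — branch into T q  //  T t.
                      branch 2.1.1.2.1.1 (add T q):
                        ○ open, literals {p=1, q=1, r=0}.
                      branch 2.1.1.2.1.2 (add T t):
                        ○ open, literals {p=1, r=0, t=1}.
                  branch 2.1.1.2.2 (add T p):
                    ○ open, literals {p=1, r=0}.
          branch 2.1.2 (add T r):
            × closes — contains both r and !r.
      branch 2.2 (add T r):
        F !(((q || t) || p) || r): β-rule — branch into T ((q || t) || p)  //  T r.
          branch 2.2.1 (add T ((q || t) || p)):
            T (s -> p): β-rule — branch into F s  //  T p.
              branch 2.2.1.1 (add F s):
                T ((q || t) || p): β-rule — branch into T (q || t)  //  T p.
                  branch 2.2.1.1.1 (add T (q || t)):
                    T (q || t): β-rule — branch into T q  //  T t.
                      branch 2.2.1.1.1.1 (add T q):
                        ○ open, literals {q=1, r=1, s=0}.
                      branch 2.2.1.1.1.2 (add T t):
                        ○ open, literals {r=1, s=0, t=1}.
                  branch 2.2.1.1.2 (add T p):
                    ○ open, literals {p=1, r=1, s=0}.
              branch 2.2.1.2 (add T p):
                T ((q || t) || p): β-rule — branch into T (q || t)  //  T p.
                  branch 2.2.1.2.1 (add T (q || t)):
                    T (q || t): β-rule — branch into T q  //  T t.
                      branch 2.2.1.2.1.1 (add T q):
                        ○ open, literals {p=1, q=1, r=1}.
                      branch 2.2.1.2.1.2 (add T t):
                        ○ open, literals {p=1, r=1, t=1}.
                  branch 2.2.1.2.2 (add T p):
                    ○ open, literals {p=1, r=1}.
          branch 2.2.2 (add T r):
            T (s -> p): β-rule — branch into F s  //  T p.
              branch 2.2.2.1 (add F s):
                ○ open, literals {r=1, s=0}.
              branch 2.2.2.2 (add T p):
                ○ open, literals {p=1, r=1}.
2 branches closed, 21 open.
An open branch gives a countermodel: q=1, r=0, s=1 (unmentioned atoms arbitrary); the premises hold there but the conclusion fails.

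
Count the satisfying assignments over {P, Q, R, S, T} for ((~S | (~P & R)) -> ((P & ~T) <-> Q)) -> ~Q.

24

Initial set: {T (((~S | (~P & R)) -> ((P & ~T) <-> Q)) -> ~Q)}.
T (((~S | (~P & R)) -> ((P & ~T) <-> Q)) -> ~Q): β-rule — branch into F ((~S | (~P & R)) -> ((P & ~T) <-> Q))  //  T ~Q.
  branch 1 (add F ((~S | (~P & R)) -> ((P & ~T) <-> Q))):
    F ((~S | (~P & R)) -> ((P & ~T) <-> Q)): α-rule — add T (~S | (~P & R)), F ((P & ~T) <-> Q).
    T (~S | (~P & R)): β-rule — branch into T ~S  //  T (~P & R).
      branch 1.1 (add T ~S):
        F ((P & ~T) <-> Q): β-rule — branch into T (P & ~T), F Q  //  F (P & ~T), T Q.
          branch 1.1.1 (add T (P & ~T), F Q):
            T (P & ~T): α-rule — add T P, T ~T.
            ○ open, literals {P=T, Q=F, S=F, T=F}.
          branch 1.1.2 (add F (P & ~T), T Q):
            F (P & ~T): β-rule — branch into F P  //  F ~T.
              branch 1.1.2.1 (add F P):
                ○ open, literals {P=F, Q=T, S=F}.
              branch 1.1.2.2 (add F ~T):
                ○ open, literals {Q=T, S=F, T=T}.
      branch 1.2 (add T (~P & R)):
        T (~P & R): α-rule — add T ~P, T R.
        F ((P & ~T) <-> Q): β-rule — branch into T (P & ~T), F Q  //  F (P & ~T), T Q.
          branch 1.2.1 (add T (P & ~T), F Q):
            T (P & ~T): α-rule — add T P, T ~T.
            × closes — contains both P and ~P.
          branch 1.2.2 (add F (P & ~T), T Q):
            F (P & ~T): β-rule — branch into F P  //  F ~T.
              branch 1.2.2.1 (add F P):
                ○ open, literals {P=F, Q=T, R=T}.
              branch 1.2.2.2 (add F ~T):
                ○ open, literals {P=F, Q=T, R=T, T=T}.
  branch 2 (add T ~Q):
    ○ open, literals {Q=F}.
1 branch closed, 6 open.
Each open branch fixes some atoms; the unmentioned ones are free. Counting distinct full assignments: branch {P=T, Q=F, S=F, T=F} (R) contributes 2 new; branch {P=F, Q=T, S=F} (R, T) contributes 4 new; branch {Q=T, S=F, T=T} (P, R) contributes 2 new; branch {P=F, Q=T, R=T} (S, T) contributes 2 new; branch {P=F, Q=T, R=T, T=T} (S) contributes 0 new; branch {Q=F} (P, R, S, T) contributes 14 new. Total: 24.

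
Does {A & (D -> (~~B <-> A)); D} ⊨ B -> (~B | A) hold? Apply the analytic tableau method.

Initial set: {(A & (D -> (~~B <-> A))); D; ~(B -> (~B | A))}.
(A & (D -> (~~B <-> A))): α-rule — add A, (D -> (~~B <-> A)).
~(B -> (~B | A)): α-rule — add B, ~(~B | A).
~(~B | A): α-rule — add ~~B, ~A.
× closes — contains both A and ~A.
All 1 branch closes.
Every branch closed, so the premises entail the conclusion.

Yes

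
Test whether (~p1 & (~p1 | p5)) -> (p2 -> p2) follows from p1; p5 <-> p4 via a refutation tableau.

Yes

Initial set: {p1; (p5 <-> p4); ~((~p1 & (~p1 | p5)) -> (p2 -> p2))}.
~((~p1 & (~p1 | p5)) -> (p2 -> p2)): α-rule — add (~p1 & (~p1 | p5)), ~(p2 -> p2).
(~p1 & (~p1 | p5)): α-rule — add ~p1, (~p1 | p5).
× closes — contains both p1 and ~p1.
All 1 branch closes.
Every branch closed, so the premises entail the conclusion.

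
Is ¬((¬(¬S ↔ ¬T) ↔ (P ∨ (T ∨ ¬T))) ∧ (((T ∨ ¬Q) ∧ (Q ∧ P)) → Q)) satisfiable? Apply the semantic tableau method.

Satisfiable

Initial set: {¬((¬(¬S ↔ ¬T) ↔ (P ∨ (T ∨ ¬T))) ∧ (((T ∨ ¬Q) ∧ (Q ∧ P)) → Q))}.
¬((¬(¬S ↔ ¬T) ↔ (P ∨ (T ∨ ¬T))) ∧ (((T ∨ ¬Q) ∧ (Q ∧ P)) → Q)): β-rule — branch into ¬(¬(¬S ↔ ¬T) ↔ (P ∨ (T ∨ ¬T)))  //  ¬(((T ∨ ¬Q) ∧ (Q ∧ P)) → Q).
  branch 1 (add ¬(¬(¬S ↔ ¬T) ↔ (P ∨ (T ∨ ¬T)))):
    ¬(¬(¬S ↔ ¬T) ↔ (P ∨ (T ∨ ¬T))): β-rule — branch into ¬(¬S ↔ ¬T), ¬(P ∨ (T ∨ ¬T))  //  ¬¬(¬S ↔ ¬T), (P ∨ (T ∨ ¬T)).
      branch 1.1 (add ¬(¬S ↔ ¬T), ¬(P ∨ (T ∨ ¬T))):
        ¬(P ∨ (T ∨ ¬T)): α-rule — add ¬P, ¬(T ∨ ¬T).
        ¬(T ∨ ¬T): α-rule — add ¬T, ¬¬T.
        × closes — contains both T and ¬T.
      branch 1.2 (add ¬¬(¬S ↔ ¬T), (P ∨ (T ∨ ¬T))):
        ¬¬(¬S ↔ ¬T): β-rule — branch into ¬S, ¬T  //  ¬¬S, ¬¬T.
          branch 1.2.1 (add ¬S, ¬T):
            (P ∨ (T ∨ ¬T)): β-rule — branch into P  //  (T ∨ ¬T).
              branch 1.2.1.1 (add P):
                ○ open, literals {P=1, S=0, T=0}.
              branch 1.2.1.2 (add (T ∨ ¬T)):
                (T ∨ ¬T): β-rule — branch into T  //  ¬T.
                  branch 1.2.1.2.1 (add T):
                    × closes — contains both T and ¬T.
                  branch 1.2.1.2.2 (add ¬T):
                    ○ open, literals {S=0, T=0}.
          branch 1.2.2 (add ¬¬S, ¬¬T):
            (P ∨ (T ∨ ¬T)): β-rule — branch into P  //  (T ∨ ¬T).
              branch 1.2.2.1 (add P):
                ○ open, literals {P=1, S=1, T=1}.
              branch 1.2.2.2 (add (T ∨ ¬T)):
                (T ∨ ¬T): β-rule — branch into T  //  ¬T.
                  branch 1.2.2.2.1 (add T):
                    ○ open, literals {S=1, T=1}.
                  branch 1.2.2.2.2 (add ¬T):
                    × closes — contains both T and ¬T.
  branch 2 (add ¬(((T ∨ ¬Q) ∧ (Q ∧ P)) → Q)):
    ¬(((T ∨ ¬Q) ∧ (Q ∧ P)) → Q): α-rule — add ((T ∨ ¬Q) ∧ (Q ∧ P)), ¬Q.
    ((T ∨ ¬Q) ∧ (Q ∧ P)): α-rule — add (T ∨ ¬Q), (Q ∧ P).
    (Q ∧ P): α-rule — add Q, P.
    × closes — contains both Q and ¬Q.
4 branches closed, 4 open.
An open branch gives a satisfying assignment: P=1, S=0, T=0.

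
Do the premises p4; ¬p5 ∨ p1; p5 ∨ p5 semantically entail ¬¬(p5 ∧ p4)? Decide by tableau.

Initial set: {p4; (¬p5 ∨ p1); (p5 ∨ p5); ¬¬¬(p5 ∧ p4)}.
¬¬¬(p5 ∧ p4): drop double negation, giving ¬(p5 ∧ p4).
(¬p5 ∨ p1): β-rule — branch into ¬p5  //  p1.
  branch 1 (add ¬p5):
    (p5 ∨ p5): β-rule — branch into p5  //  p5.
      branch 1.1 (add p5):
        × closes — contains both p5 and ¬p5.
      branch 1.2 (add p5):
        × closes — contains both p5 and ¬p5.
  branch 2 (add p1):
    (p5 ∨ p5): β-rule — branch into p5  //  p5.
      branch 2.1 (add p5):
        ¬(p5 ∧ p4): β-rule — branch into ¬p5  //  ¬p4.
          branch 2.1.1 (add ¬p5):
            × closes — contains both p5 and ¬p5.
          branch 2.1.2 (add ¬p4):
            × closes — contains both p4 and ¬p4.
      branch 2.2 (add p5):
        ¬(p5 ∧ p4): β-rule — branch into ¬p5  //  ¬p4.
          branch 2.2.1 (add ¬p5):
            × closes — contains both p5 and ¬p5.
          branch 2.2.2 (add ¬p4):
            × closes — contains both p4 and ¬p4.
All 6 branches close.
Every branch closed, so the premises entail the conclusion.

Yes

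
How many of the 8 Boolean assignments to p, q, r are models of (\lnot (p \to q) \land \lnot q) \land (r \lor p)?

2

Initial set: {((\lnot (p \to q) \land \lnot q) \land (r \lor p))}.
((\lnot (p \to q) \land \lnot q) \land (r \lor p)): α-rule — add (\lnot (p \to q) \land \lnot q), (r \lor p).
(\lnot (p \to q) \land \lnot q): α-rule — add \lnot (p \to q), \lnot q.
\lnot (p \to q): α-rule — add p, \lnot q.
(r \lor p): β-rule — branch into r  //  p.
  branch 1 (add r):
    ○ open, literals {p=T, q=F, r=T}.
  branch 2 (add p):
    ○ open, literals {p=T, q=F}.
0 branches closed, 2 open.
Each open branch fixes some atoms; the unmentioned ones are free. Counting distinct full assignments: branch {p=T, q=F, r=T} (none free) contributes 1 new; branch {p=T, q=F} (r) contributes 1 new. Total: 2.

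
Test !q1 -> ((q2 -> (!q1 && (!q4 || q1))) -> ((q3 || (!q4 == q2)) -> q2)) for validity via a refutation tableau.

Assume the negation and expand:
Initial set: {!(!q1 -> ((q2 -> (!q1 && (!q4 || q1))) -> ((q3 || (!q4 == q2)) -> q2)))}.
!(!q1 -> ((q2 -> (!q1 && (!q4 || q1))) -> ((q3 || (!q4 == q2)) -> q2))): α-rule — add !q1, !((q2 -> (!q1 && (!q4 || q1))) -> ((q3 || (!q4 == q2)) -> q2)).
!((q2 -> (!q1 && (!q4 || q1))) -> ((q3 || (!q4 == q2)) -> q2)): α-rule — add (q2 -> (!q1 && (!q4 || q1))), !((q3 || (!q4 == q2)) -> q2).
!((q3 || (!q4 == q2)) -> q2): α-rule — add (q3 || (!q4 == q2)), !q2.
(q2 -> (!q1 && (!q4 || q1))): β-rule — branch into !q2  //  (!q1 && (!q4 || q1)).
  branch 1 (add !q2):
    (q3 || (!q4 == q2)): β-rule — branch into q3  //  (!q4 == q2).
      branch 1.1 (add q3):
        ○ open, literals {q1=F, q2=F, q3=T}.
      branch 1.2 (add (!q4 == q2)):
        (!q4 == q2): β-rule — branch into !q4, q2  //  !!q4, !q2.
          branch 1.2.1 (add !q4, q2):
            × closes — contains both q2 and !q2.
          branch 1.2.2 (add !!q4, !q2):
            ○ open, literals {q1=F, q2=F, q4=T}.
  branch 2 (add (!q1 && (!q4 || q1))):
    (!q1 && (!q4 || q1)): α-rule — add !q1, (!q4 || q1).
    (q3 || (!q4 == q2)): β-rule — branch into q3  //  (!q4 == q2).
      branch 2.1 (add q3):
        (!q4 || q1): β-rule — branch into !q4  //  q1.
          branch 2.1.1 (add !q4):
            ○ open, literals {q1=F, q2=F, q3=T, q4=F}.
          branch 2.1.2 (add q1):
            × closes — contains both q1 and !q1.
      branch 2.2 (add (!q4 == q2)):
        (!q4 || q1): β-rule — branch into !q4  //  q1.
          branch 2.2.1 (add !q4):
            (!q4 == q2): β-rule — branch into !q4, q2  //  !!q4, !q2.
              branch 2.2.1.1 (add !q4, q2):
                × closes — contains both q2 and !q2.
              branch 2.2.1.2 (add !!q4, !q2):
                × closes — contains both q4 and !q4.
          branch 2.2.2 (add q1):
            × closes — contains both q1 and !q1.
5 branches closed, 3 open.
An open branch gives a countermodel: q1=F, q2=F, q3=T (unmentioned atoms arbitrary); under it the original formula is false.

Not valid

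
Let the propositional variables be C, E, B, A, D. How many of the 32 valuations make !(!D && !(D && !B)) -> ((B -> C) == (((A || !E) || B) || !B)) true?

28

Initial set: {(!(!D && !(D && !B)) -> ((B -> C) == (((A || !E) || B) || !B)))}.
(!(!D && !(D && !B)) -> ((B -> C) == (((A || !E) || B) || !B))): β-rule — branch into !!(!D && !(D && !B))  //  ((B -> C) == (((A || !E) || B) || !B)).
  branch 1 (add !!(!D && !(D && !B))):
    !!(!D && !(D && !B)): α-rule — add !D, !(D && !B).
    !(D && !B): β-rule — branch into !D  //  !!B.
      branch 1.1 (add !D):
        ○ open, literals {D=0}.
      branch 1.2 (add !!B):
        ○ open, literals {B=1, D=0}.
  branch 2 (add ((B -> C) == (((A || !E) || B) || !B))):
    ((B -> C) == (((A || !E) || B) || !B)): β-rule — branch into (B -> C), (((A || !E) || B) || !B)  //  !(B -> C), !(((A || !E) || B) || !B).
      branch 2.1 (add (B -> C), (((A || !E) || B) || !B)):
        (B -> C): β-rule — branch into !B  //  C.
          branch 2.1.1 (add !B):
            (((A || !E) || B) || !B): β-rule — branch into ((A || !E) || B)  //  !B.
              branch 2.1.1.1 (add ((A || !E) || B)):
                ((A || !E) || B): β-rule — branch into (A || !E)  //  B.
                  branch 2.1.1.1.1 (add (A || !E)):
                    (A || !E): β-rule — branch into A  //  !E.
                      branch 2.1.1.1.1.1 (add A):
                        ○ open, literals {A=1, B=0}.
                      branch 2.1.1.1.1.2 (add !E):
                        ○ open, literals {B=0, E=0}.
                  branch 2.1.1.1.2 (add B):
                    × closes — contains both B and !B.
              branch 2.1.1.2 (add !B):
                ○ open, literals {B=0}.
          branch 2.1.2 (add C):
            (((A || !E) || B) || !B): β-rule — branch into ((A || !E) || B)  //  !B.
              branch 2.1.2.1 (add ((A || !E) || B)):
                ((A || !E) || B): β-rule — branch into (A || !E)  //  B.
                  branch 2.1.2.1.1 (add (A || !E)):
                    (A || !E): β-rule — branch into A  //  !E.
                      branch 2.1.2.1.1.1 (add A):
                        ○ open, literals {A=1, C=1}.
                      branch 2.1.2.1.1.2 (add !E):
                        ○ open, literals {C=1, E=0}.
                  branch 2.1.2.1.2 (add B):
                    ○ open, literals {B=1, C=1}.
              branch 2.1.2.2 (add !B):
                ○ open, literals {B=0, C=1}.
      branch 2.2 (add !(B -> C), !(((A || !E) || B) || !B)):
        !(B -> C): α-rule — add B, !C.
        !(((A || !E) || B) || !B): α-rule — add !((A || !E) || B), !!B.
        !((A || !E) || B): α-rule — add !(A || !E), !B.
        × closes — contains both B and !B.
2 branches closed, 9 open.
Each open branch fixes some atoms; the unmentioned ones are free. Counting distinct full assignments: branch {D=0} (C, E, B, A) contributes 16 new; branch {B=1, D=0} (C, E, A) contributes 0 new; branch {A=1, B=0} (C, E, D) contributes 4 new; branch {B=0, E=0} (C, A, D) contributes 2 new; branch {B=0} (C, E, A, D) contributes 2 new; branch {A=1, C=1} (E, B, D) contributes 2 new; branch {C=1, E=0} (B, A, D) contributes 1 new; branch {B=1, C=1} (E, A, D) contributes 1 new; branch {B=0, C=1} (E, A, D) contributes 0 new. Total: 28.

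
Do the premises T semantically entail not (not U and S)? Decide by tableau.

No

Initial set: {T; not not (not U and S)}.
not not (not U and S): α-rule — add not U, S.
○ open, literals {S=true, T=true, U=false}.
0 branches closed, 1 open.
An open branch gives a countermodel: S=true, T=true, U=false (unmentioned atoms arbitrary); the premises hold there but the conclusion fails.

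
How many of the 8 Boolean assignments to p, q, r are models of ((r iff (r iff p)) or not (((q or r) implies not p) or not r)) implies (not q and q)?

Initial set: {(((r iff (r iff p)) or not (((q or r) implies not p) or not r)) implies (not q and q))}.
(((r iff (r iff p)) or not (((q or r) implies not p) or not r)) implies (not q and q)): β-rule — branch into not ((r iff (r iff p)) or not (((q or r) implies not p) or not r))  //  (not q and q).
  branch 1 (add not ((r iff (r iff p)) or not (((q or r) implies not p) or not r))):
    not ((r iff (r iff p)) or not (((q or r) implies not p) or not r)): α-rule — add not (r iff (r iff p)), not not (((q or r) implies not p) or not r).
    not (r iff (r iff p)): β-rule — branch into r, not (r iff p)  //  not r, (r iff p).
      branch 1.1 (add r, not (r iff p)):
        not not (((q or r) implies not p) or not r): β-rule — branch into ((q or r) implies not p)  //  not r.
          branch 1.1.1 (add ((q or r) implies not p)):
            not (r iff p): β-rule — branch into r, not p  //  not r, p.
              branch 1.1.1.1 (add r, not p):
                ((q or r) implies not p): β-rule — branch into not (q or r)  //  not p.
                  branch 1.1.1.1.1 (add not (q or r)):
                    not (q or r): α-rule — add not q, not r.
                    × closes — contains both r and not r.
                  branch 1.1.1.1.2 (add not p):
                    ○ open, literals {p=F, r=T}.
              branch 1.1.1.2 (add not r, p):
                × closes — contains both r and not r.
          branch 1.1.2 (add not r):
            × closes — contains both r and not r.
      branch 1.2 (add not r, (r iff p)):
        not not (((q or r) implies not p) or not r): β-rule — branch into ((q or r) implies not p)  //  not r.
          branch 1.2.1 (add ((q or r) implies not p)):
            (r iff p): β-rule — branch into r, p  //  not r, not p.
              branch 1.2.1.1 (add r, p):
                × closes — contains both r and not r.
              branch 1.2.1.2 (add not r, not p):
                ((q or r) implies not p): β-rule — branch into not (q or r)  //  not p.
                  branch 1.2.1.2.1 (add not (q or r)):
                    not (q or r): α-rule — add not q, not r.
                    ○ open, literals {p=F, q=F, r=F}.
                  branch 1.2.1.2.2 (add not p):
                    ○ open, literals {p=F, r=F}.
          branch 1.2.2 (add not r):
            (r iff p): β-rule — branch into r, p  //  not r, not p.
              branch 1.2.2.1 (add r, p):
                × closes — contains both r and not r.
              branch 1.2.2.2 (add not r, not p):
                ○ open, literals {p=F, r=F}.
  branch 2 (add (not q and q)):
    (not q and q): α-rule — add not q, q.
    × closes — contains both q and not q.
6 branches closed, 4 open.
Each open branch fixes some atoms; the unmentioned ones are free. Counting distinct full assignments: branch {p=F, r=T} (q) contributes 2 new; branch {p=F, q=F, r=F} (none free) contributes 1 new; branch {p=F, r=F} (q) contributes 1 new; branch {p=F, r=F} (q) contributes 0 new. Total: 4.

4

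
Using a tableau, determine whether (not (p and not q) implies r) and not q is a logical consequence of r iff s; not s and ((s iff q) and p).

Yes

Initial set: {(r iff s); (not s and ((s iff q) and p)); not ((not (p and not q) implies r) and not q)}.
(not s and ((s iff q) and p)): α-rule — add not s, ((s iff q) and p).
((s iff q) and p): α-rule — add (s iff q), p.
(r iff s): β-rule — branch into r, s  //  not r, not s.
  branch 1 (add r, s):
    × closes — contains both s and not s.
  branch 2 (add not r, not s):
    not ((not (p and not q) implies r) and not q): β-rule — branch into not (not (p and not q) implies r)  //  not not q.
      branch 2.1 (add not (not (p and not q) implies r)):
        not (not (p and not q) implies r): α-rule — add not (p and not q), not r.
        (s iff q): β-rule — branch into s, q  //  not s, not q.
          branch 2.1.1 (add s, q):
            × closes — contains both s and not s.
          branch 2.1.2 (add not s, not q):
            not (p and not q): β-rule — branch into not p  //  not not q.
              branch 2.1.2.1 (add not p):
                × closes — contains both p and not p.
              branch 2.1.2.2 (add not not q):
                × closes — contains both q and not q.
      branch 2.2 (add not not q):
        (s iff q): β-rule — branch into s, q  //  not s, not q.
          branch 2.2.1 (add s, q):
            × closes — contains both s and not s.
          branch 2.2.2 (add not s, not q):
            × closes — contains both q and not q.
All 6 branches close.
Every branch closed, so the premises entail the conclusion.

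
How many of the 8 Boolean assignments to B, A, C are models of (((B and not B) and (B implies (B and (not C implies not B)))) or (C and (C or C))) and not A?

Initial set: {((((B and not B) and (B implies (B and (not C implies not B)))) or (C and (C or C))) and not A)}.
((((B and not B) and (B implies (B and (not C implies not B)))) or (C and (C or C))) and not A): α-rule — add (((B and not B) and (B implies (B and (not C implies not B)))) or (C and (C or C))), not A.
(((B and not B) and (B implies (B and (not C implies not B)))) or (C and (C or C))): β-rule — branch into ((B and not B) and (B implies (B and (not C implies not B))))  //  (C and (C or C)).
  branch 1 (add ((B and not B) and (B implies (B and (not C implies not B))))):
    ((B and not B) and (B implies (B and (not C implies not B)))): α-rule — add (B and not B), (B implies (B and (not C implies not B))).
    (B and not B): α-rule — add B, not B.
    × closes — contains both B and not B.
  branch 2 (add (C and (C or C))):
    (C and (C or C)): α-rule — add C, (C or C).
    (C or C): β-rule — branch into C  //  C.
      branch 2.1 (add C):
        ○ open, literals {A=0, C=1}.
      branch 2.2 (add C):
        ○ open, literals {A=0, C=1}.
1 branch closed, 2 open.
Each open branch fixes some atoms; the unmentioned ones are free. Counting distinct full assignments: branch {A=0, C=1} (B) contributes 2 new; branch {A=0, C=1} (B) contributes 0 new. Total: 2.

2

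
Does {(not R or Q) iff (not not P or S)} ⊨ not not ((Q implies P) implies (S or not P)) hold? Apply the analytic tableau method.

Initial set: {((not R or Q) iff (not not P or S)); not not not ((Q implies P) implies (S or not P))}.
not not not ((Q implies P) implies (S or not P)): drop double negation, giving not ((Q implies P) implies (S or not P)).
not ((Q implies P) implies (S or not P)): α-rule — add (Q implies P), not (S or not P).
not (S or not P): α-rule — add not S, not not P.
((not R or Q) iff (not not P or S)): β-rule — branch into (not R or Q), (not not P or S)  //  not (not R or Q), not (not not P or S).
  branch 1 (add (not R or Q), (not not P or S)):
    (Q implies P): β-rule — branch into not Q  //  P.
      branch 1.1 (add not Q):
        (not R or Q): β-rule — branch into not R  //  Q.
          branch 1.1.1 (add not R):
            (not not P or S): β-rule — branch into not not P  //  S.
              branch 1.1.1.1 (add not not P):
                not not P: drop double negation, giving P.
                ○ open, literals {P=true, Q=false, R=false, S=false}.
              branch 1.1.1.2 (add S):
                × closes — contains both S and not S.
          branch 1.1.2 (add Q):
            × closes — contains both Q and not Q.
      branch 1.2 (add P):
        (not R or Q): β-rule — branch into not R  //  Q.
          branch 1.2.1 (add not R):
            (not not P or S): β-rule — branch into not not P  //  S.
              branch 1.2.1.1 (add not not P):
                not not P: drop double negation, giving P.
                ○ open, literals {P=true, R=false, S=false}.
              branch 1.2.1.2 (add S):
                × closes — contains both S and not S.
          branch 1.2.2 (add Q):
            (not not P or S): β-rule — branch into not not P  //  S.
              branch 1.2.2.1 (add not not P):
                not not P: drop double negation, giving P.
                ○ open, literals {P=true, Q=true, S=false}.
              branch 1.2.2.2 (add S):
                × closes — contains both S and not S.
  branch 2 (add not (not R or Q), not (not not P or S)):
    not (not R or Q): α-rule — add not not R, not Q.
    not (not not P or S): α-rule — add not not not P, not S.
    not not not P: drop double negation, giving not P.
    × closes — contains both P and not P.
5 branches closed, 3 open.
An open branch gives a countermodel: P=true, Q=false, R=false, S=false (unmentioned atoms arbitrary); the premises hold there but the conclusion fails.

No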